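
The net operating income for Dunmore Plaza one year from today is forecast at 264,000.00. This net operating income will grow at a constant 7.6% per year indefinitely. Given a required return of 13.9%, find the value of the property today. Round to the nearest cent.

Growing perpetuity: P = D₁ / (r − g) = 264,000.0000 / (0.139 − 0.076) = 4,190,476.19

4190476.19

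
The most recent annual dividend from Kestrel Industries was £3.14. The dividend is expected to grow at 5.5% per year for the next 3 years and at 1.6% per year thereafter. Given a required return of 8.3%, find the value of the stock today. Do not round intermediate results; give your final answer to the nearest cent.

D_1 = 3.31270
D_2 = 3.49490
D_3 = 3.68712
Terminal value at year 3: TV = D_3×(1+g_2)/(r−g_2) = 3.74611/0.067 = 55.91212
P_0 = D_1/(1+r)^1 + D_2/(1+r)^2 + D_3/(1+r)^3 + TV/(1+r)^3
    = 3.05882 + 2.97974 + 2.90270 + 44.01701 = 52.95826

£52.96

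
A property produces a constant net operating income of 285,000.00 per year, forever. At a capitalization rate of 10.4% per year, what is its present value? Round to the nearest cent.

Level perpetuity: PV = C / r = 285,000.00 / 0.104 = 2,740,384.62

2740384.62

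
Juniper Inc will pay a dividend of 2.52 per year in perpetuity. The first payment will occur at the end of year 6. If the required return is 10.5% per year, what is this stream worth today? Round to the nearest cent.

14.57

Value at end of year 5: C / r = 2.52 / 0.105 = 24.0000
Discount to today: PV = 24.0000 / (1 + 0.105)^5 = 24.0000 / 1.647447 = 14.57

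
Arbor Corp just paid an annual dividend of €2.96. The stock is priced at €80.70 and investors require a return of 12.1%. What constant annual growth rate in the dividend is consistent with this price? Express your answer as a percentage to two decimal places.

P = D₀(1+g)/(r−g) ⇒ P(r−g) = D₀(1+g) ⇒ g(P+D₀) = P·r − D₀
g = (P·r − D₀)/(P + D₀) = (€80.70×0.121 − €2.96) / (€80.70 + €2.96) = 0.081338

8.13%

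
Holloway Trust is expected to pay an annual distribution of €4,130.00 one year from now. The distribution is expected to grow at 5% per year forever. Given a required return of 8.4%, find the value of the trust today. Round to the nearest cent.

Growing perpetuity: P = D₁ / (r − g) = €4,130.0000 / (0.084 − 0.05) = €121,470.59

€121470.59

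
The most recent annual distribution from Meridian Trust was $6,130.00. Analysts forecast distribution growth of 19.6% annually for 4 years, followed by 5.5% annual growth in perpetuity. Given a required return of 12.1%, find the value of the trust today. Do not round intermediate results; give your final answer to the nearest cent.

D_1 = 7331.48000
D_2 = 8768.45008
D_3 = 10487.06630
D_4 = 12542.53129
Terminal value at year 4: TV = D_4×(1+g_2)/(r−g_2) = 13232.37051/0.066 = 200490.46228
P_0 = D_1/(1+r)^1 + D_2/(1+r)^2 + D_3/(1+r)^3 + D_4/(1+r)^4 + TV/(1+r)^4
    = 6540.12489 + 6977.68900 + 7444.52814 + 7942.60094 + 126961.27257 = 155866.21553

$155866.22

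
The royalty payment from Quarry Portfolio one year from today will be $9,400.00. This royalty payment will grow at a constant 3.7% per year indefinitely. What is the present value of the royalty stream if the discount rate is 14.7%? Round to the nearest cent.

$85454.55

Growing perpetuity: P = D₁ / (r − g) = $9,400.0000 / (0.147 − 0.037) = $85,454.55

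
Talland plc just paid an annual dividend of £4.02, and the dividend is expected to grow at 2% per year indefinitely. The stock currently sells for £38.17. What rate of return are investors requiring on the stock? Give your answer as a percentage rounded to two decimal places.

12.74%

D₁ = £4.02 × 1.02 = £4.1004
P = D₁/(r − g) ⇒ r = D₁/P + g = £4.1004/£38.17 + 0.02 = 0.107425 + 0.02 = 0.127425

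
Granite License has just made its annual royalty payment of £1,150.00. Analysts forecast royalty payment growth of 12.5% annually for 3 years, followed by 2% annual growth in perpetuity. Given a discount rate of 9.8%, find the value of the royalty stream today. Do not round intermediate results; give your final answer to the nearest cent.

D_1 = 1293.75000
D_2 = 1455.46875
D_3 = 1637.40234
Terminal value at year 3: TV = D_3×(1+g_2)/(r−g_2) = 1670.15039/0.078 = 21412.18450
P_0 = D_1/(1+r)^1 + D_2/(1+r)^2 + D_3/(1+r)^3 + TV/(1+r)^3
    = 1178.27869 + 1207.25275 + 1236.93930 + 16175.36005 = 19797.83079

£19797.83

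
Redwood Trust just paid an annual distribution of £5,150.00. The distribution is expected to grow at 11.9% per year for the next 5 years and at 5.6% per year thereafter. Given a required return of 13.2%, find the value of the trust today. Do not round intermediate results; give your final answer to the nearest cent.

D_1 = 5762.85000
D_2 = 6448.62915
D_3 = 7216.01602
D_4 = 8074.72193
D_5 = 9035.61383
Terminal value at year 5: TV = D_5×(1+g_2)/(r−g_2) = 9541.60821/0.076 = 125547.47643
P_0 = D_1/(1+r)^1 + D_2/(1+r)^2 + D_3/(1+r)^3 + D_4/(1+r)^4 + D_5/(1+r)^5 + TV/(1+r)^5
    = 5090.85689 + 5032.39299 + 4974.60049 + 4917.47168 + 4860.99895 + 67542.30122 = 92418.62222

£92418.62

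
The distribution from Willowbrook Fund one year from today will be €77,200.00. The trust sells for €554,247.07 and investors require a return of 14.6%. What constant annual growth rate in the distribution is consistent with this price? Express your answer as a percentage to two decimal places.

0.67%

P = D₁/(r−g) ⇒ g = r − D₁/P = 0.146 − €77,200.00/€554,247.07 = 0.006712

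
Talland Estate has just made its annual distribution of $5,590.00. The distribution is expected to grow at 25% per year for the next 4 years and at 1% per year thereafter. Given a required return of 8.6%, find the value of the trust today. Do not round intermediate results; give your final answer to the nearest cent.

$162564.39

D_1 = 6987.50000
D_2 = 8734.37500
D_3 = 10917.96875
D_4 = 13647.46094
Terminal value at year 4: TV = D_4×(1+g_2)/(r−g_2) = 13783.93555/0.076 = 181367.57299
P_0 = D_1/(1+r)^1 + D_2/(1+r)^2 + D_3/(1+r)^3 + D_4/(1+r)^4 + TV/(1+r)^4
    = 6434.16206 + 7405.80348 + 8524.17528 + 9811.43563 + 130388.81561 = 162564.39205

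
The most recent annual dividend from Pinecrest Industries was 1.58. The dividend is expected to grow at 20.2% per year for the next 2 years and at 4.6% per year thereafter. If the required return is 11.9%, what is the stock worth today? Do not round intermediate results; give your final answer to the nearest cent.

29.64

D_1 = 1.89916
D_2 = 2.28279
Terminal value at year 2: TV = D_2×(1+g_2)/(r−g_2) = 2.38780/0.073 = 32.70957
P_0 = D_1/(1+r)^1 + D_2/(1+r)^2 + TV/(1+r)^2
    = 1.69719 + 1.82308 + 26.12250 = 29.64277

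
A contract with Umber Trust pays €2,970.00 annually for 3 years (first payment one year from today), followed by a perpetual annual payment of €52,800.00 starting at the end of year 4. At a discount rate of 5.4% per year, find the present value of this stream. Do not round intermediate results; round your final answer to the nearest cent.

PV of 3-year annuity: €2,970.00 × [1 − (1+0.054)^−3] / 0.054 = 8027.80481
Perpetuity value at year 3: €52,800.00 / 0.054 = 977777.77778
PV of perpetuity: 977777.77778 / (1+0.054)^3 = 835061.24776
Total PV = 8027.80481 + 835061.24776 = 843089.05257

€843089.05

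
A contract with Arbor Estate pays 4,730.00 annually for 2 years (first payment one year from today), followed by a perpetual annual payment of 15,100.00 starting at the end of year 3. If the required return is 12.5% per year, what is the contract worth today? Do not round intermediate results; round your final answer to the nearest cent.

PV of 2-year annuity: 4,730.00 × [1 − (1+0.125)^−2] / 0.125 = 7941.72840
Perpetuity value at year 2: 15,100.00 / 0.125 = 120800.00000
PV of perpetuity: 120800.00000 / (1+0.125)^2 = 95446.91358
Total PV = 7941.72840 + 95446.91358 = 103388.64198

103388.64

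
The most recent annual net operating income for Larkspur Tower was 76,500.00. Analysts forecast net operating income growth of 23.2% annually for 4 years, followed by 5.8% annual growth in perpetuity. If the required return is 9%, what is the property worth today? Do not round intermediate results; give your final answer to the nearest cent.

4547457.18

D_1 = 94248.00000
D_2 = 116113.53600
D_3 = 143051.87635
D_4 = 176239.91167
Terminal value at year 4: TV = D_4×(1+g_2)/(r−g_2) = 186461.82654/0.032 = 5826932.07945
P_0 = D_1/(1+r)^1 + D_2/(1+r)^2 + D_3/(1+r)^3 + D_4/(1+r)^4 + TV/(1+r)^4
    = 86466.05505 + 97730.44020 + 110462.29571 + 124852.79662 + 4127945.58824 = 4547457.17582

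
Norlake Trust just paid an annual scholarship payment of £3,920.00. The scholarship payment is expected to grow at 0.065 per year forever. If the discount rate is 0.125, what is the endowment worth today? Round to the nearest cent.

£69580.00

D₁ = D₀ × (1 + g) = £3,920.00 × 1.065 = £4,174.8000
Growing perpetuity: P = D₁ / (r − g) = £4,174.8000 / (0.125 − 0.065) = £69,580.00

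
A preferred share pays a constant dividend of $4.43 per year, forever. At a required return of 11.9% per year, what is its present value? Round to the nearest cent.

Level perpetuity: PV = C / r = $4.43 / 0.119 = $37.23

$37.23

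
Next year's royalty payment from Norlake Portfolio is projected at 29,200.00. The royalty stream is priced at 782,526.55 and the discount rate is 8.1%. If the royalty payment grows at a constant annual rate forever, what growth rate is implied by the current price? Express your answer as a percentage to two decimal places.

P = D₁/(r−g) ⇒ g = r − D₁/P = 0.081 − 29,200.00/782,526.55 = 0.043685

4.37%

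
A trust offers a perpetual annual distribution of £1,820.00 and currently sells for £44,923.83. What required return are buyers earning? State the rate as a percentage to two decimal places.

P = C/r ⇒ r = C/P = £1,820.00/£44,923.83 = 0.040513

4.05%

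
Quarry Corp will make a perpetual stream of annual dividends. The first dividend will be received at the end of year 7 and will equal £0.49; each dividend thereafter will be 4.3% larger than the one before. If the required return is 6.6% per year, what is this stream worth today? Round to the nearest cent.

Value at end of year 6: C₁ / (r − g) = £0.49 / (0.066 − 0.043) = £21.3043
Discount to today: PV = £21.3043 / (1 + 0.066)^6 = £21.3043 / 1.467382 = £14.52

£14.52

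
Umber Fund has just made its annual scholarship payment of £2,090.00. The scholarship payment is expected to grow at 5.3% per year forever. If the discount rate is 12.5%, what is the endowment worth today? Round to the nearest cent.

D₁ = D₀ × (1 + g) = £2,090.00 × 1.053 = £2,200.7700
Growing perpetuity: P = D₁ / (r − g) = £2,200.7700 / (0.125 − 0.053) = £30,566.25

£30566.25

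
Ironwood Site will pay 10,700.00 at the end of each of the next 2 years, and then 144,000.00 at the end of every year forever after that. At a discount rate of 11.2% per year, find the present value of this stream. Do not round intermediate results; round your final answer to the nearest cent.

PV of 2-year annuity: 10,700.00 × [1 − (1+0.112)^−2] / 0.112 = 18275.45158
Perpetuity value at year 2: 144,000.00 / 0.112 = 1285714.28571
PV of perpetuity: 1285714.28571 / (1+0.112)^2 = 1039764.28313
Total PV = 18275.45158 + 1039764.28313 = 1058039.73471

1058039.73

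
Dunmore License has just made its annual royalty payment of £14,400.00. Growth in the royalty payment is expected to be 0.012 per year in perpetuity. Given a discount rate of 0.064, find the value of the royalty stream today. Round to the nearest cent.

D₁ = D₀ × (1 + g) = £14,400.00 × 1.012 = £14,572.8000
Growing perpetuity: P = D₁ / (r − g) = £14,572.8000 / (0.064 − 0.012) = £280,246.15

£280246.15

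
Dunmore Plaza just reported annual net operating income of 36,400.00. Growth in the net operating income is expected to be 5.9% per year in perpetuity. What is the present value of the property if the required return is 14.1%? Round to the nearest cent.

470092.68

D₁ = D₀ × (1 + g) = 36,400.00 × 1.059 = 38,547.6000
Growing perpetuity: P = D₁ / (r − g) = 38,547.6000 / (0.141 − 0.059) = 470,092.68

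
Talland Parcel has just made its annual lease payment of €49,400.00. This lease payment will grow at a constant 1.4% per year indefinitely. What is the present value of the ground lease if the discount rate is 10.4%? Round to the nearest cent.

D₁ = D₀ × (1 + g) = €49,400.00 × 1.014 = €50,091.6000
Growing perpetuity: P = D₁ / (r − g) = €50,091.6000 / (0.104 − 0.014) = €556,573.33

€556573.33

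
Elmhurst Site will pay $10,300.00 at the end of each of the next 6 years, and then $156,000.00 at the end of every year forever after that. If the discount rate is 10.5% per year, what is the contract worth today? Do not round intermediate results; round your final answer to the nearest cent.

PV of 6-year annuity: $10,300.00 × [1 − (1+0.105)^−6] / 0.105 = 44209.44769
Perpetuity value at year 6: $156,000.00 / 0.105 = 1485714.28571
PV of perpetuity: 1485714.28571 / (1+0.105)^6 = 816134.30122
Total PV = 44209.44769 + 816134.30122 = 860343.74892

$860343.75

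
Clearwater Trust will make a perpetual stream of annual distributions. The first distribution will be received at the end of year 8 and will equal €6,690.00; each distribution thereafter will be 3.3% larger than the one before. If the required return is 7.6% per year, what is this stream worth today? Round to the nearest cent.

Value at end of year 7: C₁ / (r − g) = €6,690.00 / (0.076 − 0.033) = €155,581.3953
Discount to today: PV = €155,581.3953 / (1 + 0.076)^7 = €155,581.3953 / 1.669882 = €93,169.07

€93169.07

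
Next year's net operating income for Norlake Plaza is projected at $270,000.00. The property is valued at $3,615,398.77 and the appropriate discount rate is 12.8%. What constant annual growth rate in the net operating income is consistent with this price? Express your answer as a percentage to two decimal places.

5.33%

P = D₁/(r−g) ⇒ g = r − D₁/P = 0.128 − $270,000.00/$3,615,398.77 = 0.053319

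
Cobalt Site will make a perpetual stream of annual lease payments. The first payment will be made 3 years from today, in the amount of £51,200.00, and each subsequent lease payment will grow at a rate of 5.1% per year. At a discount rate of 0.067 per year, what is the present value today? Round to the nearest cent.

£2810743.01

Value at end of year 2: C₁ / (r − g) = £51,200.00 / (0.067 − 0.051) = £3,200,000.0000
Discount to today: PV = £3,200,000.0000 / (1 + 0.067)^2 = £3,200,000.0000 / 1.138489 = £2,810,743.01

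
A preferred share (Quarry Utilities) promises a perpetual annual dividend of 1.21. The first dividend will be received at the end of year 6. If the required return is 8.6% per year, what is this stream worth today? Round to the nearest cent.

9.31

Value at end of year 5: C / r = 1.21 / 0.086 = 14.0698
Discount to today: PV = 14.0698 / (1 + 0.086)^5 = 14.0698 / 1.510599 = 9.31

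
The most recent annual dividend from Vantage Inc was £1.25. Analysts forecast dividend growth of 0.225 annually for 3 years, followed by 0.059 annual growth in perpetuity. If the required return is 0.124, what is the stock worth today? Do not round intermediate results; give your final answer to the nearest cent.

£30.83

D_1 = 1.53125
D_2 = 1.87578
D_3 = 2.29783
Terminal value at year 3: TV = D_3×(1+g_2)/(r−g_2) = 2.43340/0.065 = 37.43699
P_0 = D_1/(1+r)^1 + D_2/(1+r)^2 + D_3/(1+r)^3 + TV/(1+r)^3
    = 1.36232 + 1.48474 + 1.61815 + 26.36343 = 30.82864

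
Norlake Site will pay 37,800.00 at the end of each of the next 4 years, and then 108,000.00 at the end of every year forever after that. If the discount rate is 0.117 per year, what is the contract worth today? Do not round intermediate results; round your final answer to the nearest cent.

708500.75

PV of 4-year annuity: 37,800.00 × [1 − (1+0.117)^−4] / 0.117 = 115541.01691
Perpetuity value at year 4: 108,000.00 / 0.117 = 923076.92308
PV of perpetuity: 923076.92308 / (1+0.117)^4 = 592959.73190
Total PV = 115541.01691 + 592959.73190 = 708500.74881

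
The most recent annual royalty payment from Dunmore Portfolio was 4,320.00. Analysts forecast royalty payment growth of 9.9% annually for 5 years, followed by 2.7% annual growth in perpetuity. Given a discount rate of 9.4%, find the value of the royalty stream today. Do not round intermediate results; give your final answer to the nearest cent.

89643.59

D_1 = 4747.68000
D_2 = 5217.70032
D_3 = 5734.25265
D_4 = 6301.94366
D_5 = 6925.83609
Terminal value at year 5: TV = D_5×(1+g_2)/(r−g_2) = 7112.83366/0.067 = 106161.69644
P_0 = D_1/(1+r)^1 + D_2/(1+r)^2 + D_3/(1+r)^3 + D_4/(1+r)^4 + D_5/(1+r)^5 + TV/(1+r)^5
    = 4339.74406 + 4359.57835 + 4379.50330 + 4399.51931 + 4419.62681 + 67745.62282 = 89643.59466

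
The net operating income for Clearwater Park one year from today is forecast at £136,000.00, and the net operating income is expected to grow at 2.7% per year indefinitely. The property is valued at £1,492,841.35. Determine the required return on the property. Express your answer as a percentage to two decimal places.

11.81%

P = D₁/(r − g) ⇒ r = D₁/P + g = £136,000.0000/£1,492,841.35 + 0.027 = 0.091101 + 0.027 = 0.118101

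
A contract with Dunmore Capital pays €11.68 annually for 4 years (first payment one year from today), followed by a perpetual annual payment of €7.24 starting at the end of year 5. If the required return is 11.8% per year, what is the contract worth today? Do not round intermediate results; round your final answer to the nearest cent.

€74.90

PV of 4-year annuity: €11.68 × [1 − (1+0.118)^−4] / 0.118 = 35.62619
Perpetuity value at year 4: €7.24 / 0.118 = 61.35593
PV of perpetuity: 61.35593 / (1+0.118)^4 = 39.27257
Total PV = 35.62619 + 39.27257 = 74.89877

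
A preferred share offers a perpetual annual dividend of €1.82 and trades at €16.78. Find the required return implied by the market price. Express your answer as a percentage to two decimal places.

P = C/r ⇒ r = C/P = €1.82/€16.78 = 0.108462

10.85%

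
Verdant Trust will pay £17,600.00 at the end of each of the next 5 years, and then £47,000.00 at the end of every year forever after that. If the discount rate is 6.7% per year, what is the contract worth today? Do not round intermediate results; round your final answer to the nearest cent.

PV of 5-year annuity: £17,600.00 × [1 − (1+0.067)^−5] / 0.067 = 72746.85830
Perpetuity value at year 5: £47,000.00 / 0.067 = 701492.53731
PV of perpetuity: 701492.53731 / (1+0.067)^5 = 507225.35890
Total PV = 72746.85830 + 507225.35890 = 579972.21720

£579972.22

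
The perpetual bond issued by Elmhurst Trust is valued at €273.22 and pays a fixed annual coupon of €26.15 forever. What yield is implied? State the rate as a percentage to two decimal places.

P = C/r ⇒ r = C/P = €26.15/€273.22 = 0.095710

9.57%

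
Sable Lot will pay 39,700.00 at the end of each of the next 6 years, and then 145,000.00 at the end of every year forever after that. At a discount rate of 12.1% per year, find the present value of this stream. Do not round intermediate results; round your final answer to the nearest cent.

PV of 6-year annuity: 39,700.00 × [1 − (1+0.121)^−6] / 0.121 = 162761.63764
Perpetuity value at year 6: 145,000.00 / 0.121 = 1198347.10744
PV of perpetuity: 1198347.10744 / (1+0.121)^6 = 603877.65005
Total PV = 162761.63764 + 603877.65005 = 766639.28769

766639.29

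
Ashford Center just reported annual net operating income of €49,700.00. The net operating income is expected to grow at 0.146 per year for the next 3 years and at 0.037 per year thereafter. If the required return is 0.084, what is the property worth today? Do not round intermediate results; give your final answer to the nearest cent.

D_1 = 56956.20000
D_2 = 65271.80520
D_3 = 74801.48876
Terminal value at year 3: TV = D_3×(1+g_2)/(r−g_2) = 77569.14384/0.047 = 1650407.31581
P_0 = D_1/(1+r)^1 + D_2/(1+r)^2 + D_3/(1+r)^3 + TV/(1+r)^3
    = 52542.61993 + 55547.82512 + 58724.91475 + 1295696.52340 = 1462511.88320

€1462511.88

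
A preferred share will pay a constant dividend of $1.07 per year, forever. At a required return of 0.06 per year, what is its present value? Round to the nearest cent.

$17.83

Level perpetuity: PV = C / r = $1.07 / 0.06 = $17.83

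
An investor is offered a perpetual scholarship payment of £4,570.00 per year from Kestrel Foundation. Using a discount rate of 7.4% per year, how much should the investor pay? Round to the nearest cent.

£61756.76

Level perpetuity: PV = C / r = £4,570.00 / 0.074 = £61,756.76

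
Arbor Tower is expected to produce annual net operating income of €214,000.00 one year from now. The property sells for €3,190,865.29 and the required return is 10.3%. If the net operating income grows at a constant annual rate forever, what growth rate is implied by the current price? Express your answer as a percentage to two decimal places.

3.59%

P = D₁/(r−g) ⇒ g = r − D₁/P = 0.103 − €214,000.00/€3,190,865.29 = 0.035934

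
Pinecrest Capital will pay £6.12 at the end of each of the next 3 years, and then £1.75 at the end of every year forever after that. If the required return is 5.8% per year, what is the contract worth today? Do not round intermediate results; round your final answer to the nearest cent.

£41.90

PV of 3-year annuity: £6.12 × [1 − (1+0.058)^−3] / 0.058 = 16.41956
Perpetuity value at year 3: £1.75 / 0.058 = 30.17241
PV of perpetuity: 30.17241 / (1+0.058)^3 = 25.47728
Total PV = 16.41956 + 25.47728 = 41.89683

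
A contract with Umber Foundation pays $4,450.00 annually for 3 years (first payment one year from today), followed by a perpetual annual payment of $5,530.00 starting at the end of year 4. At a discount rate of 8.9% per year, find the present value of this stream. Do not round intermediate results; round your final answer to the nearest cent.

$59396.15

PV of 3-year annuity: $4,450.00 × [1 − (1+0.089)^−3] / 0.089 = 11284.36694
Perpetuity value at year 3: $5,530.00 / 0.089 = 62134.83146
PV of perpetuity: 62134.83146 / (1+0.089)^3 = 48111.78670
Total PV = 11284.36694 + 48111.78670 = 59396.15364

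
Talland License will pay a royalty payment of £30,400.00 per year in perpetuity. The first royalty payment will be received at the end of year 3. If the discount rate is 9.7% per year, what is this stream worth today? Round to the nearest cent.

£260428.55

Value at end of year 2: C / r = £30,400.00 / 0.097 = £313,402.0619
Discount to today: PV = £313,402.0619 / (1 + 0.097)^2 = £313,402.0619 / 1.203409 = £260,428.55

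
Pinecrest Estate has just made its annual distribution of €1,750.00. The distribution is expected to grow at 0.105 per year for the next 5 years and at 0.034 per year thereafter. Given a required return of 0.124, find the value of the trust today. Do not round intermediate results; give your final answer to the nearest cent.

D_1 = 1933.75000
D_2 = 2136.79375
D_3 = 2361.15709
D_4 = 2609.07859
D_5 = 2883.03184
Terminal value at year 5: TV = D_5×(1+g_2)/(r−g_2) = 2981.05492/0.09 = 33122.83248
P_0 = D_1/(1+r)^1 + D_2/(1+r)^2 + D_3/(1+r)^3 + D_4/(1+r)^4 + D_5/(1+r)^5 + TV/(1+r)^5
    = 1720.41815 + 1691.33635 + 1662.74614 + 1634.63922 + 1607.00742 + 18462.72972 = 26778.87700

€26778.88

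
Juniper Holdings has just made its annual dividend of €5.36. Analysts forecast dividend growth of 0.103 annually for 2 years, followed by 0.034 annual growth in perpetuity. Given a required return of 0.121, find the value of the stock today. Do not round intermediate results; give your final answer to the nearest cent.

€72.14

D_1 = 5.91208
D_2 = 6.52102
Terminal value at year 2: TV = D_2×(1+g_2)/(r−g_2) = 6.74274/0.087 = 77.50275
P_0 = D_1/(1+r)^1 + D_2/(1+r)^2 + TV/(1+r)^2
    = 5.27393 + 5.18925 + 61.67453 = 72.13772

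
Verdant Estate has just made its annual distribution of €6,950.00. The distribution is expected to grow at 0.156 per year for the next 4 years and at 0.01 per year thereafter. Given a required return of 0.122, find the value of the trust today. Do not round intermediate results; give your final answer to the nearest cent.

D_1 = 8034.20000
D_2 = 9287.53520
D_3 = 10736.39069
D_4 = 12411.26764
Terminal value at year 4: TV = D_4×(1+g_2)/(r−g_2) = 12535.38032/0.112 = 111923.03853
P_0 = D_1/(1+r)^1 + D_2/(1+r)^2 + D_3/(1+r)^3 + D_4/(1+r)^4 + TV/(1+r)^4
    = 7160.60606 + 7377.59412 + 7601.15758 + 7831.49569 + 70623.30935 = 100594.16280

€100594.16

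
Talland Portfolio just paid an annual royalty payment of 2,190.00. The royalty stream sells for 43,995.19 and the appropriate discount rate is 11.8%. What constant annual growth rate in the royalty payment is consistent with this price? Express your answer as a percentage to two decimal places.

P = D₀(1+g)/(r−g) ⇒ P(r−g) = D₀(1+g) ⇒ g(P+D₀) = P·r − D₀
g = (P·r − D₀)/(P + D₀) = (43,995.19×0.118 − 2,190.00) / (43,995.19 + 2,190.00) = 0.064987

6.50%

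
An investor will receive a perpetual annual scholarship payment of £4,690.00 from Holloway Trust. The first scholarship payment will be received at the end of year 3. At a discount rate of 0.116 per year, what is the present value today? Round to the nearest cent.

£32462.84

Value at end of year 2: C / r = £4,690.00 / 0.116 = £40,431.0345
Discount to today: PV = £40,431.0345 / (1 + 0.116)^2 = £40,431.0345 / 1.245456 = £32,462.84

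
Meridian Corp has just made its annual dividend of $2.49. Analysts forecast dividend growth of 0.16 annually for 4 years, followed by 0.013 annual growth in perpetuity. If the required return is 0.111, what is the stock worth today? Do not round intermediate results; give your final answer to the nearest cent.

$41.70

D_1 = 2.88840
D_2 = 3.35054
D_3 = 3.88663
D_4 = 4.50849
Terminal value at year 4: TV = D_4×(1+g_2)/(r−g_2) = 4.56710/0.098 = 46.60309
P_0 = D_1/(1+r)^1 + D_2/(1+r)^2 + D_3/(1+r)^3 + D_4/(1+r)^4 + TV/(1+r)^4
    = 2.59982 + 2.71448 + 2.83420 + 2.95921 + 30.58852 = 41.69623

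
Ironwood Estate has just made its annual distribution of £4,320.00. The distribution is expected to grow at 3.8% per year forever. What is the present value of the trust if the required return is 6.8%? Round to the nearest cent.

£149472.00

D₁ = D₀ × (1 + g) = £4,320.00 × 1.038 = £4,484.1600
Growing perpetuity: P = D₁ / (r − g) = £4,484.1600 / (0.068 − 0.038) = £149,472.00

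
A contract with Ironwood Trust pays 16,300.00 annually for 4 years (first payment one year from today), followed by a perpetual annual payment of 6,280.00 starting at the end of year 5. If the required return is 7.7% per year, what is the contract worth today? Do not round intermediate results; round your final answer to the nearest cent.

PV of 4-year annuity: 16,300.00 × [1 − (1+0.077)^−4] / 0.077 = 54350.15203
Perpetuity value at year 4: 6,280.00 / 0.077 = 81558.44156
PV of perpetuity: 81558.44156 / (1+0.077)^4 = 60618.62838
Total PV = 54350.15203 + 60618.62838 = 114968.78041

114968.78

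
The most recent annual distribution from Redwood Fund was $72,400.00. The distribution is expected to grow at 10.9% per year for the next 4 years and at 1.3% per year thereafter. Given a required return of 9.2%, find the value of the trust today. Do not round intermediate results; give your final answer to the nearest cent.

D_1 = 80291.60000
D_2 = 89043.38440
D_3 = 98749.11330
D_4 = 109512.76665
Terminal value at year 4: TV = D_4×(1+g_2)/(r−g_2) = 110936.43262/0.079 = 1404258.64071
P_0 = D_1/(1+r)^1 + D_2/(1+r)^2 + D_3/(1+r)^3 + D_4/(1+r)^4 + TV/(1+r)^4
    = 73527.10623 + 74671.75898 + 75834.23142 + 77014.80095 + 987544.21984 = 1288592.11742

$1288592.12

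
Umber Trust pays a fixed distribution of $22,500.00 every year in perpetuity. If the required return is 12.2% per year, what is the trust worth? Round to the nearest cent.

$184426.23

Level perpetuity: PV = C / r = $22,500.00 / 0.122 = $184,426.23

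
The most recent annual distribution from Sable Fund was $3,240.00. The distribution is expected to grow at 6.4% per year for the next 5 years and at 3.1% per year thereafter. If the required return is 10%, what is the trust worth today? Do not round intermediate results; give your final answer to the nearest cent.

D_1 = 3447.36000
D_2 = 3667.99104
D_3 = 3902.74247
D_4 = 4152.51798
D_5 = 4418.27914
Terminal value at year 5: TV = D_5×(1+g_2)/(r−g_2) = 4555.24579/0.069 = 66018.05491
P_0 = D_1/(1+r)^1 + D_2/(1+r)^2 + D_3/(1+r)^3 + D_4/(1+r)^4 + D_5/(1+r)^5 + TV/(1+r)^5
    = 3133.96364 + 3031.39755 + 2932.18818 + 2836.22566 + 2743.40373 + 40992.01800 = 55669.19675

$55669.20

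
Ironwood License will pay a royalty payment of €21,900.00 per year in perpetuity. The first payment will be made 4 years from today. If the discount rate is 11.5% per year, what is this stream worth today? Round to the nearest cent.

€137379.42

Value at end of year 3: C / r = €21,900.00 / 0.115 = €190,434.7826
Discount to today: PV = €190,434.7826 / (1 + 0.115)^3 = €190,434.7826 / 1.386196 = €137,379.42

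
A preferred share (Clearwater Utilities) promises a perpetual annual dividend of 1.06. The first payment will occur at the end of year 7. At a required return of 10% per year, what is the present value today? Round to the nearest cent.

Value at end of year 6: C / r = 1.06 / 0.1 = 10.6000
Discount to today: PV = 10.6000 / (1 + 0.1)^6 = 10.6000 / 1.771561 = 5.98

5.98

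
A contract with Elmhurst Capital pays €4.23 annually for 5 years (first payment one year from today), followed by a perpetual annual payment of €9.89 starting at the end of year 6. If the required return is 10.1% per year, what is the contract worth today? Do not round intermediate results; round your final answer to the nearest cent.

€76.52

PV of 5-year annuity: €4.23 × [1 − (1+0.101)^−5] / 0.101 = 15.99415
Perpetuity value at year 5: €9.89 / 0.101 = 97.92079
PV of perpetuity: 97.92079 / (1+0.101)^5 = 60.52549
Total PV = 15.99415 + 60.52549 = 76.51964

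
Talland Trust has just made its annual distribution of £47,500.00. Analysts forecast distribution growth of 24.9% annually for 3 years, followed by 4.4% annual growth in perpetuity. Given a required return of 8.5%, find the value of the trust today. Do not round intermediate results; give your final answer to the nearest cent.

D_1 = 59327.50000
D_2 = 74100.04750
D_3 = 92550.95933
Terminal value at year 3: TV = D_3×(1+g_2)/(r−g_2) = 96623.20154/0.041 = 2356663.45214
P_0 = D_1/(1+r)^1 + D_2/(1+r)^2 + D_3/(1+r)^3 + TV/(1+r)^3
    = 54679.72350 + 62944.67710 + 72458.89558 + 1845050.90196 = 2035134.19814

£2035134.20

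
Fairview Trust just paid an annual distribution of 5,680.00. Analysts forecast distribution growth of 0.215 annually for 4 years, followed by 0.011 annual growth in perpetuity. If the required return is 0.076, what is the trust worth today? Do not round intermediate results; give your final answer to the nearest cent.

D_1 = 6901.20000
D_2 = 8384.95800
D_3 = 10187.72397
D_4 = 12378.08462
Terminal value at year 4: TV = D_4×(1+g_2)/(r−g_2) = 12514.24355/0.065 = 192526.82391
P_0 = D_1/(1+r)^1 + D_2/(1+r)^2 + D_3/(1+r)^3 + D_4/(1+r)^4 + TV/(1+r)^4
    = 6413.75465 + 7242.29730 + 8177.87288 + 9234.30813 + 143629.00804 = 174697.24100

174697.24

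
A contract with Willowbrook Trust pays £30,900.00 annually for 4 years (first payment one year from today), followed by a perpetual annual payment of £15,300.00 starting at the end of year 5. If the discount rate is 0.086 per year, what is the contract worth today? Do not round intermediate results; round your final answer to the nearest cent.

£228893.54

PV of 4-year annuity: £30,900.00 × [1 − (1+0.086)^−4] / 0.086 = 100992.61836
Perpetuity value at year 4: £15,300.00 / 0.086 = 177906.97674
PV of perpetuity: 177906.97674 / (1+0.086)^4 = 127900.92299
Total PV = 100992.61836 + 127900.92299 = 228893.54135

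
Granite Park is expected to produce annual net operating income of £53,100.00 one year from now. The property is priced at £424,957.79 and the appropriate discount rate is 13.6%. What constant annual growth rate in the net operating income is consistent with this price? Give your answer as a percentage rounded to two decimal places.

1.10%

P = D₁/(r−g) ⇒ g = r − D₁/P = 0.136 − £53,100.00/£424,957.79 = 0.011046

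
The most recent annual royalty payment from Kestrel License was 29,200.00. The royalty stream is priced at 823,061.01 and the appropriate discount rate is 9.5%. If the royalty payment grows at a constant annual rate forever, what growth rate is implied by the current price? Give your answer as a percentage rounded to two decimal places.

5.75%

P = D₀(1+g)/(r−g) ⇒ P(r−g) = D₀(1+g) ⇒ g(P+D₀) = P·r − D₀
g = (P·r − D₀)/(P + D₀) = (823,061.01×0.095 − 29,200.00) / (823,061.01 + 29,200.00) = 0.057483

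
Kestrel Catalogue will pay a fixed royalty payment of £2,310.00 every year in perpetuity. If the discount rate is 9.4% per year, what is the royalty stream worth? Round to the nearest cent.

Level perpetuity: PV = C / r = £2,310.00 / 0.094 = £24,574.47

£24574.47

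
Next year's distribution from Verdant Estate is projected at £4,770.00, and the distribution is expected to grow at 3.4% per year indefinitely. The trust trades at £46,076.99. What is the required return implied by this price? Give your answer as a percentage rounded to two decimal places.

13.75%

P = D₁/(r − g) ⇒ r = D₁/P + g = £4,770.0000/£46,076.99 + 0.034 = 0.103522 + 0.034 = 0.137522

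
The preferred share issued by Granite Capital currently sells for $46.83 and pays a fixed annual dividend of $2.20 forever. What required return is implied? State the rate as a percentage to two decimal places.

P = C/r ⇒ r = C/P = $2.20/$46.83 = 0.046978

4.70%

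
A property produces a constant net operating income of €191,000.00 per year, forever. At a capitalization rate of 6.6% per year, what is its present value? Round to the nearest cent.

Level perpetuity: PV = C / r = €191,000.00 / 0.066 = €2,893,939.39

€2893939.39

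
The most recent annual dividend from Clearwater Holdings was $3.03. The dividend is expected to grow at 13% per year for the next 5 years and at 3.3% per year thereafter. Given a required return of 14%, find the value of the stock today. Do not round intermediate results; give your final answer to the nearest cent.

$42.75

D_1 = 3.42390
D_2 = 3.86901
D_3 = 4.37198
D_4 = 4.94034
D_5 = 5.58258
Terminal value at year 5: TV = D_5×(1+g_2)/(r−g_2) = 5.76680/0.107 = 53.89536
P_0 = D_1/(1+r)^1 + D_2/(1+r)^2 + D_3/(1+r)^3 + D_4/(1+r)^4 + D_5/(1+r)^5 + TV/(1+r)^5
    = 3.00342 + 2.97708 + 2.95096 + 2.92507 + 2.89942 + 27.99156 = 42.74751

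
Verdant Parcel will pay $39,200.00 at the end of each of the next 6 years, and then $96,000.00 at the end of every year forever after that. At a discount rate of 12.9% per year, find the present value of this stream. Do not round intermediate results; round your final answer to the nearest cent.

$516491.49

PV of 6-year annuity: $39,200.00 × [1 − (1+0.129)^−6] / 0.129 = 157141.31065
Perpetuity value at year 6: $96,000.00 / 0.129 = 744186.04651
PV of perpetuity: 744186.04651 / (1+0.129)^6 = 359350.18369
Total PV = 157141.31065 + 359350.18369 = 516491.49434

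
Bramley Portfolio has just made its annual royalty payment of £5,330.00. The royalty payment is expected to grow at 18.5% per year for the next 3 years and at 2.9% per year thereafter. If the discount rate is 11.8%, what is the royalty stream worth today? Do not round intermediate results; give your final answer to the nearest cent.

£91364.99

D_1 = 6316.05000
D_2 = 7484.51925
D_3 = 8869.15531
Terminal value at year 3: TV = D_3×(1+g_2)/(r−g_2) = 9126.36082/0.089 = 102543.37995
P_0 = D_1/(1+r)^1 + D_2/(1+r)^2 + D_3/(1+r)^3 + TV/(1+r)^3
    = 5649.41860 + 5987.97947 + 6346.82976 + 73380.76205 = 91364.98988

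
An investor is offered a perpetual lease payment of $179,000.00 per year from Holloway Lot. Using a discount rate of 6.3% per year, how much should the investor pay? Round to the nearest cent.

Level perpetuity: PV = C / r = $179,000.00 / 0.063 = $2,841,269.84

$2841269.84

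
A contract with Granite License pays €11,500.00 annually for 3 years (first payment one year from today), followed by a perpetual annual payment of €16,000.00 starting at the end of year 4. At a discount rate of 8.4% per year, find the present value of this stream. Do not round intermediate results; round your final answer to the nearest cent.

PV of 3-year annuity: €11,500.00 × [1 − (1+0.084)^−3] / 0.084 = 29424.00710
Perpetuity value at year 3: €16,000.00 / 0.084 = 190476.19048
PV of perpetuity: 190476.19048 / (1+0.084)^3 = 149538.44147
Total PV = 29424.00710 + 149538.44147 = 178962.44857

€178962.45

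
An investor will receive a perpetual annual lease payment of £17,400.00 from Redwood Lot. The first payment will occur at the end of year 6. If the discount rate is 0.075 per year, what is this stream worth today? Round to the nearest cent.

Value at end of year 5: C / r = £17,400.00 / 0.075 = £232,000.0000
Discount to today: PV = £232,000.0000 / (1 + 0.075)^5 = £232,000.0000 / 1.435629 = £161,601.60

£161601.60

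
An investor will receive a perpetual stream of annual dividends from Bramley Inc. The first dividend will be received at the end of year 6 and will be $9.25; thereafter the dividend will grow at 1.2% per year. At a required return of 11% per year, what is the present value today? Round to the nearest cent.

$56.01

Value at end of year 5: C₁ / (r − g) = $9.25 / (0.11 − 0.012) = $94.3878
Discount to today: PV = $94.3878 / (1 + 0.11)^5 = $94.3878 / 1.685058 = $56.01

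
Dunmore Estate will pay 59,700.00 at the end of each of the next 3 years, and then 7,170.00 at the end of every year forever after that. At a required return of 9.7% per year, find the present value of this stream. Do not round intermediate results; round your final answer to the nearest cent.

205244.91

PV of 3-year annuity: 59,700.00 × [1 − (1+0.097)^−3] / 0.097 = 149252.70510
Perpetuity value at year 3: 7,170.00 / 0.097 = 73917.52577
PV of perpetuity: 73917.52577 / (1+0.097)^3 = 55992.20089
Total PV = 149252.70510 + 55992.20089 = 205244.90599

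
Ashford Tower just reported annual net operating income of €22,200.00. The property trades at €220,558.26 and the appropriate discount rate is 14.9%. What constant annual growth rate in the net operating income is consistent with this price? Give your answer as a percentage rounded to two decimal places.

4.39%

P = D₀(1+g)/(r−g) ⇒ P(r−g) = D₀(1+g) ⇒ g(P+D₀) = P·r − D₀
g = (P·r − D₀)/(P + D₀) = (€220,558.26×0.149 − €22,200.00) / (€220,558.26 + €22,200.00) = 0.043925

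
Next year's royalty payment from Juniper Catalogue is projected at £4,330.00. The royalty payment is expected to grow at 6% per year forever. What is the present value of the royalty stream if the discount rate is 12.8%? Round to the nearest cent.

Growing perpetuity: P = D₁ / (r − g) = £4,330.0000 / (0.128 − 0.06) = £63,676.47

£63676.47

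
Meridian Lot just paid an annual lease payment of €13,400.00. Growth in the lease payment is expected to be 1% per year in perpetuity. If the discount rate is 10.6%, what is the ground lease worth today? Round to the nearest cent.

D₁ = D₀ × (1 + g) = €13,400.00 × 1.01 = €13,534.0000
Growing perpetuity: P = D₁ / (r − g) = €13,534.0000 / (0.106 − 0.01) = €140,979.17

€140979.17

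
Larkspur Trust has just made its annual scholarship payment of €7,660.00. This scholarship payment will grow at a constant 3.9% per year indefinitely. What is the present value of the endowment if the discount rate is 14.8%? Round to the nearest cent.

D₁ = D₀ × (1 + g) = €7,660.00 × 1.039 = €7,958.7400
Growing perpetuity: P = D₁ / (r − g) = €7,958.7400 / (0.148 − 0.039) = €73,015.96

€73015.96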